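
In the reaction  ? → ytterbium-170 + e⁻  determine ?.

Tm-170

Conserve mass number: A = 170 + 0, so A = 170.
Conserve atomic number: Z = 70 − 1, so Z = 69.
Z = 69 is thulium, so the species is thulium-170.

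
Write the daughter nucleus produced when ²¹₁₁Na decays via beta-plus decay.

Ne-21

Beta-plus decay: mass number changes by +0, atomic number by -1.
A: 21 = 21; Z: 11 − 1 = 10.
Z = 10 is neon, so the daughter is ²¹₁₀Ne.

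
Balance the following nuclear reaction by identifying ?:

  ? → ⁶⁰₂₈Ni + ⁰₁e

Conserve mass number: A = 60 + 0, so A = 60.
Conserve atomic number: Z = 28 + 1, so Z = 29.
Z = 29 is copper, so the species is ⁶⁰₂₉Cu.

Cu-60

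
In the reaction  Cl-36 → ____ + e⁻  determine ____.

Conserve mass number: 36 = A + 0, so A = 36.
Conserve atomic number: 17 = Z − 1, so Z = 18.
Z = 18 is argon, so the species is Ar-36.

Ar-36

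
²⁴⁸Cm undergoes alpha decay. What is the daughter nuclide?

Pu-244

Alpha decay: mass number changes by -4, atomic number by -2.
A: 248 − 4 = 244; Z: 96 − 2 = 94.
Z = 94 is plutonium, so the daughter is ²⁴⁴Pu.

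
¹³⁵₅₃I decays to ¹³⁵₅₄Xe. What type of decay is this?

beta-minus decay

ΔA = 135 − 135 = 0; ΔZ = 54 − 53 = +1.
A is unchanged and Z rises by 1 — a neutron has become a proton (β⁻ decay).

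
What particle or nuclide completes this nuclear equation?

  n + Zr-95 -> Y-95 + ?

Conserve mass number: 1 + 95 = 95 + A, so A = 1.
Conserve atomic number: 0 + 40 = 39 + Z, so Z = 1.
A = 1 and Z = 1 is H-1 — a proton.

proton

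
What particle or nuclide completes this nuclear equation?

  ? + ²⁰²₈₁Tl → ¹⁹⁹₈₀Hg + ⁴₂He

Conserve mass number: A + 202 = 199 + 4, so A = 1.
Conserve atomic number: Z + 81 = 80 + 2, so Z = 1.
A = 1 and Z = 1 is ¹₁H — a proton.

proton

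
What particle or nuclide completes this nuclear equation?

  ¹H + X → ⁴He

Conserve mass number: 1 + A = 4, so A = 3.
Conserve atomic number: 1 + Z = 2, so Z = 1.
A = 3 and Z = 1 is ³H — a triton.

triton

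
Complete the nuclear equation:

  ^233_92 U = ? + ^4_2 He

Conserve mass number: 233 = A + 4, so A = 229.
Conserve atomic number: 92 = Z + 2, so Z = 90.
Z = 90 is thorium, so the species is ^229_90 Th.

Th-229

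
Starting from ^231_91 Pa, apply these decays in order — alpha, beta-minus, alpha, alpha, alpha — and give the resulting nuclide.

Po-215

Start: (A, Z) = (231, 91).
After α: (227, 89).
After β⁻: (227, 90).
After α: (223, 88).
After α: (219, 86).
After α: (215, 84).
Z = 84 is polonium.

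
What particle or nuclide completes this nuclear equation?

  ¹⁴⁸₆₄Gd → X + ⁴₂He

Sm-144

Conserve mass number: 148 = A + 4, so A = 144.
Conserve atomic number: 64 = Z + 2, so Z = 62.
Z = 62 is samarium, so the species is ¹⁴⁴₆₂Sm.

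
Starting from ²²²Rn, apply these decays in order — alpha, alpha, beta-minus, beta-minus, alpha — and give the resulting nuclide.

Start: (A, Z) = (222, 86).
After α: (218, 84).
After α: (214, 82).
After β⁻: (214, 83).
After β⁻: (214, 84).
After α: (210, 82).
Z = 82 is lead.

Pb-210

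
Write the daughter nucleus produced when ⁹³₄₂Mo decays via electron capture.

Nb-93

Electron capture: mass number changes by +0, atomic number by -1.
A: 93 = 93; Z: 42 − 1 = 41.
Z = 41 is niobium, so the daughter is ⁹³₄₁Nb.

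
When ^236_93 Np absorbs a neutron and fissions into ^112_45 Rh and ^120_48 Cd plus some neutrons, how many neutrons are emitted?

Conserve mass number: 237 = 112 + 120 + k, so k = 237 − 232 = 5.
Check atomic number: 93 = 45 + 48 + 0 = 93. ✓

5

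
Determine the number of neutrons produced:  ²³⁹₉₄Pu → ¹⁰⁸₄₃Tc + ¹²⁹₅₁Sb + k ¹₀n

2

Conserve mass number: 239 = 108 + 129 + k, so k = 239 − 237 = 2.
Check atomic number: 94 = 43 + 51 + 0 = 94. ✓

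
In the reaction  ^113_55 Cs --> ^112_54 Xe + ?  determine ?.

Conserve mass number: 113 = 112 + A, so A = 1.
Conserve atomic number: 55 = 54 + Z, so Z = 1.
A = 1 and Z = 1 is ^1_1 H — a proton.

proton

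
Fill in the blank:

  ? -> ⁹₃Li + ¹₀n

Li-10

Conserve mass number: A = 9 + 1, so A = 10.
Conserve atomic number: Z = 3 + 0, so Z = 3.
Z = 3 is lithium, so the species is ¹⁰₃Li.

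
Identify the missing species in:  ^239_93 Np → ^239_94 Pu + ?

Conserve mass number: 239 = 239 + A, so A = 0.
Conserve atomic number: 93 = 94 + Z, so Z = -1.
A = 0 and Z = -1 is ^0_-1 e — a beta-minus particle.

beta-minus particle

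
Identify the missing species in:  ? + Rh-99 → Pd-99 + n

Conserve mass number: A + 99 = 99 + 1, so A = 1.
Conserve atomic number: Z + 45 = 46 + 0, so Z = 1.
A = 1 and Z = 1 is H-1 — a proton.

proton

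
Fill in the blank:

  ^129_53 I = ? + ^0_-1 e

Conserve mass number: 129 = A + 0, so A = 129.
Conserve atomic number: 53 = Z − 1, so Z = 54.
Z = 54 is xenon, so the species is ^129_54 Xe.

Xe-129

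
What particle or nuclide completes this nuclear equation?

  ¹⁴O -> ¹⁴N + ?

Conserve mass number: 14 = 14 + A, so A = 0.
Conserve atomic number: 8 = 7 + Z, so Z = 1.
A = 0 and Z = 1 is e⁺ — a positron.

positron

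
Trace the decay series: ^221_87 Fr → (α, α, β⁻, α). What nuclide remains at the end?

Pb-209

Start: (A, Z) = (221, 87).
After α: (217, 85).
After α: (213, 83).
After β⁻: (213, 84).
After α: (209, 82).
Z = 82 is lead.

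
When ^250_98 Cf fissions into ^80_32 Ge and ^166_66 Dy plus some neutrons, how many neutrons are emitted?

Conserve mass number: 250 = 80 + 166 + k, so k = 250 − 246 = 4.
Check atomic number: 98 = 32 + 66 + 0 = 98. ✓

4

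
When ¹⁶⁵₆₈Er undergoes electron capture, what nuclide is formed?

Ho-165

Electron capture: mass number changes by +0, atomic number by -1.
A: 165 = 165; Z: 68 − 1 = 67.
Z = 67 is holmium, so the daughter is ¹⁶⁵₆₇Ho.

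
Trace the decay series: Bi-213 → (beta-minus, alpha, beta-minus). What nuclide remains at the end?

Start: (A, Z) = (213, 83).
After β⁻: (213, 84).
After α: (209, 82).
After β⁻: (209, 83).
Z = 83 is bismuth.

Bi-209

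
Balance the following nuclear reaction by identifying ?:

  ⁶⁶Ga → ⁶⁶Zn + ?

Conserve mass number: 66 = 66 + A, so A = 0.
Conserve atomic number: 31 = 30 + Z, so Z = 1.
A = 0 and Z = 1 is e⁺ — a positron.

positron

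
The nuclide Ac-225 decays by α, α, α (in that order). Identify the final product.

Bi-213

Start: (A, Z) = (225, 89).
After α: (221, 87).
After α: (217, 85).
After α: (213, 83).
Z = 83 is bismuth.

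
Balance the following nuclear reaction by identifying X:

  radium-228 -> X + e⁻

Conserve mass number: 228 = A + 0, so A = 228.
Conserve atomic number: 88 = Z − 1, so Z = 89.
Z = 89 is actinium, so the species is actinium-228.

Ac-228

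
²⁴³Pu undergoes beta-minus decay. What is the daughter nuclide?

Beta-minus decay: mass number changes by +0, atomic number by +1.
A: 243 = 243; Z: 94 + 1 = 95.
Z = 95 is americium, so the daughter is ²⁴³Am.

Am-243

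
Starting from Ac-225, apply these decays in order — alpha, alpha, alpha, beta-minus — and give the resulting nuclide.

Start: (A, Z) = (225, 89).
After α: (221, 87).
After α: (217, 85).
After α: (213, 83).
After β⁻: (213, 84).
Z = 84 is polonium.

Po-213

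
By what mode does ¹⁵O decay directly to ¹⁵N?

beta-plus decay or electron capture

ΔA = 15 − 15 = 0; ΔZ = 7 − 8 = -1.
A is unchanged and Z drops by 1 — a proton has become a neutron (β⁺ emission or electron capture).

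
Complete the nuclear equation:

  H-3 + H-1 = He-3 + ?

Conserve mass number: 3 + 1 = 3 + A, so A = 1.
Conserve atomic number: 1 + 1 = 2 + Z, so Z = 0.
A = 1 and Z = 0 is n — a neutron.

neutron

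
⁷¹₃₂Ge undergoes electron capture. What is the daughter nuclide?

Ga-71

Electron capture: mass number changes by +0, atomic number by -1.
A: 71 = 71; Z: 32 − 1 = 31.
Z = 31 is gallium, so the daughter is ⁷¹₃₁Ga.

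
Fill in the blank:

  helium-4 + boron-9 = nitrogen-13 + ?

Conserve mass number: 4 + 9 = 13 + A, so A = 0.
Conserve atomic number: 2 + 5 = 7 + Z, so Z = 0.
A = 0 and Z = 0 is γ — a gamma ray.

gamma ray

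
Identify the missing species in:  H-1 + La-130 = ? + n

Ce-130

Conserve mass number: 1 + 130 = A + 1, so A = 130.
Conserve atomic number: 1 + 57 = Z + 0, so Z = 58.
Z = 58 is cerium, so the species is Ce-130.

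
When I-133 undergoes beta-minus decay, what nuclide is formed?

Beta-minus decay: mass number changes by +0, atomic number by +1.
A: 133 = 133; Z: 53 + 1 = 54.
Z = 54 is xenon, so the daughter is Xe-133.

Xe-133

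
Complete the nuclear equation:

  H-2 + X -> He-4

Conserve mass number: 2 + A = 4, so A = 2.
Conserve atomic number: 1 + Z = 2, so Z = 1.
A = 2 and Z = 1 is H-2 — a deuteron.

deuteron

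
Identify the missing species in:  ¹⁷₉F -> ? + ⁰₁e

O-17

Conserve mass number: 17 = A + 0, so A = 17.
Conserve atomic number: 9 = Z + 1, so Z = 8.
Z = 8 is oxygen, so the species is ¹⁷₈O.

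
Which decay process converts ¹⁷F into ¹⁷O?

beta-plus decay or electron capture

ΔA = 17 − 17 = 0; ΔZ = 8 − 9 = -1.
A is unchanged and Z drops by 1 — a proton has become a neutron (β⁺ emission or electron capture).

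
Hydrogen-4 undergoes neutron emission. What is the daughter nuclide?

H-3

Neutron emission: mass number changes by -1, atomic number by +0.
A: 4 − 1 = 3; Z: 1 = 1.
Z = 1 is hydrogen, so the daughter is hydrogen-3.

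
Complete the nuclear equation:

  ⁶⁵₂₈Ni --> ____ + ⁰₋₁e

Cu-65

Conserve mass number: 65 = A + 0, so A = 65.
Conserve atomic number: 28 = Z − 1, so Z = 29.
Z = 29 is copper, so the species is ⁶⁵₂₉Cu.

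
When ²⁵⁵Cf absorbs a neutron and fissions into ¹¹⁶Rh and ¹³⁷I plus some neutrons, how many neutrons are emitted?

3

Conserve mass number: 256 = 116 + 137 + k, so k = 256 − 253 = 3.
Check atomic number: 98 = 45 + 53 + 0 = 98. ✓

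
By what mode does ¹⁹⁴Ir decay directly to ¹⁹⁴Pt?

beta-minus decay

ΔA = 194 − 194 = 0; ΔZ = 78 − 77 = +1.
A is unchanged and Z rises by 1 — a neutron has become a proton (β⁻ decay).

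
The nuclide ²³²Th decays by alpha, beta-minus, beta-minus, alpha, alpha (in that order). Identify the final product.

Start: (A, Z) = (232, 90).
After α: (228, 88).
After β⁻: (228, 89).
After β⁻: (228, 90).
After α: (224, 88).
After α: (220, 86).
Z = 86 is radon.

Rn-220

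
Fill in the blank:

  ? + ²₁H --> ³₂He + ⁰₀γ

proton

Conserve mass number: A + 2 = 3 + 0, so A = 1.
Conserve atomic number: Z + 1 = 2 + 0, so Z = 1.
A = 1 and Z = 1 is ¹₁H — a proton.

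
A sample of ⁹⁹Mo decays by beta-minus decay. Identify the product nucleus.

Tc-99

Beta-minus decay: mass number changes by +0, atomic number by +1.
A: 99 = 99; Z: 42 + 1 = 43.
Z = 43 is technetium, so the daughter is ⁹⁹Tc.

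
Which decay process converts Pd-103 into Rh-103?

ΔA = 103 − 103 = 0; ΔZ = 45 − 46 = -1.
A is unchanged and Z drops by 1 — a proton has become a neutron (β⁺ emission or electron capture).

beta-plus decay or electron capture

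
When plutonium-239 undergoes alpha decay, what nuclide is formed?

Alpha decay: mass number changes by -4, atomic number by -2.
A: 239 − 4 = 235; Z: 94 − 2 = 92.
Z = 92 is uranium, so the daughter is uranium-235.

U-235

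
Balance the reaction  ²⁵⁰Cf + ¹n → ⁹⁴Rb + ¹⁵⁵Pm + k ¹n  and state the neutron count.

2

Conserve mass number: 251 = 94 + 155 + k, so k = 251 − 249 = 2.
Check atomic number: 98 = 37 + 61 + 0 = 98. ✓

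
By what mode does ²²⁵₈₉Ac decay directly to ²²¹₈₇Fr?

alpha decay

ΔA = 221 − 225 = -4; ΔZ = 87 − 89 = -2.
A drops by 4 and Z drops by 2 — the signature of alpha emission.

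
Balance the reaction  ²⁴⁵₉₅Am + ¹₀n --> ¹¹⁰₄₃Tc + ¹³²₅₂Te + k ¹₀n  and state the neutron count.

4

Conserve mass number: 246 = 110 + 132 + k, so k = 246 − 242 = 4.
Check atomic number: 95 = 43 + 52 + 0 = 95. ✓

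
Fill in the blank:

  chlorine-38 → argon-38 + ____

beta-minus particle

Conserve mass number: 38 = 38 + A, so A = 0.
Conserve atomic number: 17 = 18 + Z, so Z = -1.
A = 0 and Z = -1 is e⁻ — a beta-minus particle.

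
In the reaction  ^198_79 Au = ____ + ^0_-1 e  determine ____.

Hg-198

Conserve mass number: 198 = A + 0, so A = 198.
Conserve atomic number: 79 = Z − 1, so Z = 80.
Z = 80 is mercury, so the species is ^198_80 Hg.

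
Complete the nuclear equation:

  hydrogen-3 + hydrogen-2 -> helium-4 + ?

Conserve mass number: 3 + 2 = 4 + A, so A = 1.
Conserve atomic number: 1 + 1 = 2 + Z, so Z = 0.
A = 1 and Z = 0 is neutron — a neutron.

neutron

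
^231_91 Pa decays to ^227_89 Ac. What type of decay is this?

ΔA = 227 − 231 = -4; ΔZ = 89 − 91 = -2.
A drops by 4 and Z drops by 2 — the signature of alpha emission.

alpha decay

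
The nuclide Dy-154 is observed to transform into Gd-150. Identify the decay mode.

ΔA = 150 − 154 = -4; ΔZ = 64 − 66 = -2.
A drops by 4 and Z drops by 2 — the signature of alpha emission.

alpha decay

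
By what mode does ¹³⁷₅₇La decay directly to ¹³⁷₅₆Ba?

ΔA = 137 − 137 = 0; ΔZ = 56 − 57 = -1.
A is unchanged and Z drops by 1 — a proton has become a neutron (β⁺ emission or electron capture).

beta-plus decay or electron capture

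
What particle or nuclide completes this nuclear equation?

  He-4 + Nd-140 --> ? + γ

Conserve mass number: 4 + 140 = A + 0, so A = 144.
Conserve atomic number: 2 + 60 = Z + 0, so Z = 62.
Z = 62 is samarium, so the species is Sm-144.

Sm-144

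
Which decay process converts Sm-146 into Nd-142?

ΔA = 142 − 146 = -4; ΔZ = 60 − 62 = -2.
A drops by 4 and Z drops by 2 — the signature of alpha emission.

alpha decay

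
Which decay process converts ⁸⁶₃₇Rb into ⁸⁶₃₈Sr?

beta-minus decay

ΔA = 86 − 86 = 0; ΔZ = 38 − 37 = +1.
A is unchanged and Z rises by 1 — a neutron has become a proton (β⁻ decay).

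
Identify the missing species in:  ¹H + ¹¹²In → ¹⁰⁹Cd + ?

alpha particle

Conserve mass number: 1 + 112 = 109 + A, so A = 4.
Conserve atomic number: 1 + 49 = 48 + Z, so Z = 2.
A = 4 and Z = 2 is ⁴He — an alpha particle.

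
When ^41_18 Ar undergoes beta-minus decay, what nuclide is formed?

Beta-minus decay: mass number changes by +0, atomic number by +1.
A: 41 = 41; Z: 18 + 1 = 19.
Z = 19 is potassium, so the daughter is ^41_19 K.

K-41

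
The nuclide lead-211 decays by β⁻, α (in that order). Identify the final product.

Start: (A, Z) = (211, 82).
After β⁻: (211, 83).
After α: (207, 81).
Z = 81 is thallium.

Tl-207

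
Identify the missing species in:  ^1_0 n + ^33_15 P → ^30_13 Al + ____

Conserve mass number: 1 + 33 = 30 + A, so A = 4.
Conserve atomic number: 0 + 15 = 13 + Z, so Z = 2.
A = 4 and Z = 2 is ^4_2 He — an alpha particle.

alpha particle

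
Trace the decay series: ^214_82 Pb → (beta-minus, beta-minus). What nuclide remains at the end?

Po-214

Start: (A, Z) = (214, 82).
After β⁻: (214, 83).
After β⁻: (214, 84).
Z = 84 is polonium.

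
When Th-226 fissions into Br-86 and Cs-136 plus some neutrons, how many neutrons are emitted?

Conserve mass number: 226 = 86 + 136 + k, so k = 226 − 222 = 4.
Check atomic number: 90 = 35 + 55 + 0 = 90. ✓

4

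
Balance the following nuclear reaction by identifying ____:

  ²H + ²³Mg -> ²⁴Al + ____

Conserve mass number: 2 + 23 = 24 + A, so A = 1.
Conserve atomic number: 1 + 12 = 13 + Z, so Z = 0.
A = 1 and Z = 0 is ¹n — a neutron.

neutron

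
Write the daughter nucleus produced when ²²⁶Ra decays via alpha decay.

Rn-222

Alpha decay: mass number changes by -4, atomic number by -2.
A: 226 − 4 = 222; Z: 88 − 2 = 86.
Z = 86 is radon, so the daughter is ²²²Rn.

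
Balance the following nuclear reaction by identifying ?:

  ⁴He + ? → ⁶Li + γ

deuteron

Conserve mass number: 4 + A = 6 + 0, so A = 2.
Conserve atomic number: 2 + Z = 3 + 0, so Z = 1.
A = 2 and Z = 1 is ²H — a deuteron.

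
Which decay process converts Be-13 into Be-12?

ΔA = 12 − 13 = -1; ΔZ = 4 − 4 = +0.
A drops by 1 with Z unchanged — a neutron was emitted.

neutron emission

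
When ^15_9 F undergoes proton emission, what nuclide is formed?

Proton emission: mass number changes by -1, atomic number by -1.
A: 15 − 1 = 14; Z: 9 − 1 = 8.
Z = 8 is oxygen, so the daughter is ^14_8 O.

O-14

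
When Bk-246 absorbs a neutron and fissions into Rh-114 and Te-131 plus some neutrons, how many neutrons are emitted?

2

Conserve mass number: 247 = 114 + 131 + k, so k = 247 − 245 = 2.
Check atomic number: 97 = 45 + 52 + 0 = 97. ✓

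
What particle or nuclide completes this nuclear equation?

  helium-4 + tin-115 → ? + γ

Conserve mass number: 4 + 115 = A + 0, so A = 119.
Conserve atomic number: 2 + 50 = Z + 0, so Z = 52.
Z = 52 is tellurium, so the species is tellurium-119.

Te-119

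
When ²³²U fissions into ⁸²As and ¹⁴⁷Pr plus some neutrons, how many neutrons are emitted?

Conserve mass number: 232 = 82 + 147 + k, so k = 232 − 229 = 3.
Check atomic number: 92 = 33 + 59 + 0 = 92. ✓

3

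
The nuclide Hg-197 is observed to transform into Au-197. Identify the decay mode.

ΔA = 197 − 197 = 0; ΔZ = 79 − 80 = -1.
A is unchanged and Z drops by 1 — a proton has become a neutron (β⁺ emission or electron capture).

beta-plus decay or electron capture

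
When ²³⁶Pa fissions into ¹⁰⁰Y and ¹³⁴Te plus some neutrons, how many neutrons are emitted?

Conserve mass number: 236 = 100 + 134 + k, so k = 236 − 234 = 2.
Check atomic number: 91 = 39 + 52 + 0 = 91. ✓

2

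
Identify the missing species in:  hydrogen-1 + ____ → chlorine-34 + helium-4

Conserve mass number: 1 + A = 34 + 4, so A = 37.
Conserve atomic number: 1 + Z = 17 + 2, so Z = 18.
Z = 18 is argon, so the species is argon-37.

Ar-37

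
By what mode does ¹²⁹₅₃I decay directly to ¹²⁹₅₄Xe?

beta-minus decay

ΔA = 129 − 129 = 0; ΔZ = 54 − 53 = +1.
A is unchanged and Z rises by 1 — a neutron has become a proton (β⁻ decay).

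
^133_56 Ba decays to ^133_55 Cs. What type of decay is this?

beta-plus decay or electron capture

ΔA = 133 − 133 = 0; ΔZ = 55 − 56 = -1.
A is unchanged and Z drops by 1 — a proton has become a neutron (β⁺ emission or electron capture).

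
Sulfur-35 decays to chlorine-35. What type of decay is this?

beta-minus decay

ΔA = 35 − 35 = 0; ΔZ = 17 − 16 = +1.
A is unchanged and Z rises by 1 — a neutron has become a proton (β⁻ decay).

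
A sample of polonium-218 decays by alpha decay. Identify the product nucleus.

Pb-214

Alpha decay: mass number changes by -4, atomic number by -2.
A: 218 − 4 = 214; Z: 84 − 2 = 82.
Z = 82 is lead, so the daughter is lead-214.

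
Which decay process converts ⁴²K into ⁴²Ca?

beta-minus decay

ΔA = 42 − 42 = 0; ΔZ = 20 − 19 = +1.
A is unchanged and Z rises by 1 — a neutron has become a proton (β⁻ decay).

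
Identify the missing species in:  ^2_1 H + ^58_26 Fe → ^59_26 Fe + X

proton

Conserve mass number: 2 + 58 = 59 + A, so A = 1.
Conserve atomic number: 1 + 26 = 26 + Z, so Z = 1.
A = 1 and Z = 1 is ^1_1 H — a proton.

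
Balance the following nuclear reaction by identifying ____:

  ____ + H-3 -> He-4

proton

Conserve mass number: A + 3 = 4, so A = 1.
Conserve atomic number: Z + 1 = 2, so Z = 1.
A = 1 and Z = 1 is H-1 — a proton.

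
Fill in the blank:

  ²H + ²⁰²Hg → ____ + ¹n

Conserve mass number: 2 + 202 = A + 1, so A = 203.
Conserve atomic number: 1 + 80 = Z + 0, so Z = 81.
Z = 81 is thallium, so the species is ²⁰³Tl.

Tl-203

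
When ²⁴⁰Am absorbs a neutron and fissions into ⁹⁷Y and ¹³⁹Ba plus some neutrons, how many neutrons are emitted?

5

Conserve mass number: 241 = 97 + 139 + k, so k = 241 − 236 = 5.
Check atomic number: 95 = 39 + 56 + 0 = 95. ✓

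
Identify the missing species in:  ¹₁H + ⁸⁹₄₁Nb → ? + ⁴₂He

Zr-86

Conserve mass number: 1 + 89 = A + 4, so A = 86.
Conserve atomic number: 1 + 41 = Z + 2, so Z = 40.
Z = 40 is zirconium, so the species is ⁸⁶₄₀Zr.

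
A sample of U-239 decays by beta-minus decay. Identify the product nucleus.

Beta-minus decay: mass number changes by +0, atomic number by +1.
A: 239 = 239; Z: 92 + 1 = 93.
Z = 93 is neptunium, so the daughter is Np-239.

Np-239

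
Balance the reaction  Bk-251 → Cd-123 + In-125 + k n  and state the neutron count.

3

Conserve mass number: 251 = 123 + 125 + k, so k = 251 − 248 = 3.
Check atomic number: 97 = 48 + 49 + 0 = 97. ✓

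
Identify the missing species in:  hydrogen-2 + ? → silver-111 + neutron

Conserve mass number: 2 + A = 111 + 1, so A = 110.
Conserve atomic number: 1 + Z = 47 + 0, so Z = 46.
Z = 46 is palladium, so the species is palladium-110.

Pd-110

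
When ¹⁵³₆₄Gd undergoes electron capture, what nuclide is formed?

Eu-153

Electron capture: mass number changes by +0, atomic number by -1.
A: 153 = 153; Z: 64 − 1 = 63.
Z = 63 is europium, so the daughter is ¹⁵³₆₃Eu.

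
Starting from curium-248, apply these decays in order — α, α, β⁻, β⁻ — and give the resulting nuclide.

Pu-240

Start: (A, Z) = (248, 96).
After α: (244, 94).
After α: (240, 92).
After β⁻: (240, 93).
After β⁻: (240, 94).
Z = 94 is plutonium.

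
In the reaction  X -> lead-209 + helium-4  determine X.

Po-213

Conserve mass number: A = 209 + 4, so A = 213.
Conserve atomic number: Z = 82 + 2, so Z = 84.
Z = 84 is polonium, so the species is polonium-213.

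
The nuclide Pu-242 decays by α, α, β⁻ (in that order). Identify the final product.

Start: (A, Z) = (242, 94).
After α: (238, 92).
After α: (234, 90).
After β⁻: (234, 91).
Z = 91 is protactinium.

Pa-234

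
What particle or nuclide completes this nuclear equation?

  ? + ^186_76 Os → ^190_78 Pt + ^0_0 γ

Conserve mass number: A + 186 = 190 + 0, so A = 4.
Conserve atomic number: Z + 76 = 78 + 0, so Z = 2.
A = 4 and Z = 2 is ^4_2 He — an alpha particle.

alpha particle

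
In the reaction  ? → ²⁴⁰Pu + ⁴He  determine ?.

Cm-244

Conserve mass number: A = 240 + 4, so A = 244.
Conserve atomic number: Z = 94 + 2, so Z = 96.
Z = 96 is curium, so the species is ²⁴⁴Cm.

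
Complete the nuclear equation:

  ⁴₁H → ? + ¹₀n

Conserve mass number: 4 = A + 1, so A = 3.
Conserve atomic number: 1 = Z + 0, so Z = 1.
A = 3 and Z = 1 is ³₁H — a triton.

H-3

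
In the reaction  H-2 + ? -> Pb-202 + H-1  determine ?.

Conserve mass number: 2 + A = 202 + 1, so A = 201.
Conserve atomic number: 1 + Z = 82 + 1, so Z = 82.
Z = 82 is lead, so the species is Pb-201.

Pb-201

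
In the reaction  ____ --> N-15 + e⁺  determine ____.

Conserve mass number: A = 15 + 0, so A = 15.
Conserve atomic number: Z = 7 + 1, so Z = 8.
Z = 8 is oxygen, so the species is O-15.

O-15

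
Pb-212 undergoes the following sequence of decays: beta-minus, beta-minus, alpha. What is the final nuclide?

Pb-208

Start: (A, Z) = (212, 82).
After β⁻: (212, 83).
After β⁻: (212, 84).
After α: (208, 82).
Z = 82 is lead.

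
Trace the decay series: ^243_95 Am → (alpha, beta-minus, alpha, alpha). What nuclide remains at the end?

Start: (A, Z) = (243, 95).
After α: (239, 93).
After β⁻: (239, 94).
After α: (235, 92).
After α: (231, 90).
Z = 90 is thorium.

Th-231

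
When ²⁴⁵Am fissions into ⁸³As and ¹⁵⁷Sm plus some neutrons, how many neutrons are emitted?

5

Conserve mass number: 245 = 83 + 157 + k, so k = 245 − 240 = 5.
Check atomic number: 95 = 33 + 62 + 0 = 95. ✓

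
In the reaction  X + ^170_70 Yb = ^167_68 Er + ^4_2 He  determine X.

neutron

Conserve mass number: A + 170 = 167 + 4, so A = 1.
Conserve atomic number: Z + 70 = 68 + 2, so Z = 0.
A = 1 and Z = 0 is ^1_0 n — a neutron.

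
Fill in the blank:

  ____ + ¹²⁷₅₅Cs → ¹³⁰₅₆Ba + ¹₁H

Conserve mass number: A + 127 = 130 + 1, so A = 4.
Conserve atomic number: Z + 55 = 56 + 1, so Z = 2.
A = 4 and Z = 2 is ⁴₂He — an alpha particle.

alpha particle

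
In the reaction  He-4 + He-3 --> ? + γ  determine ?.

Conserve mass number: 4 + 3 = A + 0, so A = 7.
Conserve atomic number: 2 + 2 = Z + 0, so Z = 4.
Z = 4 is beryllium, so the species is Be-7.

Be-7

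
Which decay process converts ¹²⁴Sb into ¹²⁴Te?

beta-minus decay

ΔA = 124 − 124 = 0; ΔZ = 52 − 51 = +1.
A is unchanged and Z rises by 1 — a neutron has become a proton (β⁻ decay).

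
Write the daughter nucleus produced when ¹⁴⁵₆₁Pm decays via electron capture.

Nd-145

Electron capture: mass number changes by +0, atomic number by -1.
A: 145 = 145; Z: 61 − 1 = 60.
Z = 60 is neodymium, so the daughter is ¹⁴⁵₆₀Nd.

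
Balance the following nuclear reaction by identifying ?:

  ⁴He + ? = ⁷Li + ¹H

alpha particle

Conserve mass number: 4 + A = 7 + 1, so A = 4.
Conserve atomic number: 2 + Z = 3 + 1, so Z = 2.
A = 4 and Z = 2 is ⁴He — an alpha particle.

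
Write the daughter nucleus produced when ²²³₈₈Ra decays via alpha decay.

Rn-219

Alpha decay: mass number changes by -4, atomic number by -2.
A: 223 − 4 = 219; Z: 88 − 2 = 86.
Z = 86 is radon, so the daughter is ²¹⁹₈₆Rn.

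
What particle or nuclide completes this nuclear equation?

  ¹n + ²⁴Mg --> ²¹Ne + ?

Conserve mass number: 1 + 24 = 21 + A, so A = 4.
Conserve atomic number: 0 + 12 = 10 + Z, so Z = 2.
A = 4 and Z = 2 is ⁴He — an alpha particle.

alpha particle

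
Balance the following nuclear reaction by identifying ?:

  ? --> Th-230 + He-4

U-234

Conserve mass number: A = 230 + 4, so A = 234.
Conserve atomic number: Z = 90 + 2, so Z = 92.
Z = 92 is uranium, so the species is U-234.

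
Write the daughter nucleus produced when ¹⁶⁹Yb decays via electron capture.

Tm-169

Electron capture: mass number changes by +0, atomic number by -1.
A: 169 = 169; Z: 70 − 1 = 69.
Z = 69 is thulium, so the daughter is ¹⁶⁹Tm.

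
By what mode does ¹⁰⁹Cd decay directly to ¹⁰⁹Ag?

ΔA = 109 − 109 = 0; ΔZ = 47 − 48 = -1.
A is unchanged and Z drops by 1 — a proton has become a neutron (β⁺ emission or electron capture).

beta-plus decay or electron capture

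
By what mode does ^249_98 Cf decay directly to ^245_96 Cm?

alpha decay

ΔA = 245 − 249 = -4; ΔZ = 96 − 98 = -2.
A drops by 4 and Z drops by 2 — the signature of alpha emission.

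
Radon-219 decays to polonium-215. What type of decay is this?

ΔA = 215 − 219 = -4; ΔZ = 84 − 86 = -2.
A drops by 4 and Z drops by 2 — the signature of alpha emission.

alpha decay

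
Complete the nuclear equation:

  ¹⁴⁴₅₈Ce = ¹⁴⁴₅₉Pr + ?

Conserve mass number: 144 = 144 + A, so A = 0.
Conserve atomic number: 58 = 59 + Z, so Z = -1.
A = 0 and Z = -1 is ⁰₋₁e — a beta-minus particle.

beta-minus particle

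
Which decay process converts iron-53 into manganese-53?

ΔA = 53 − 53 = 0; ΔZ = 25 − 26 = -1.
A is unchanged and Z drops by 1 — a proton has become a neutron (β⁺ emission or electron capture).

beta-plus decay or electron capture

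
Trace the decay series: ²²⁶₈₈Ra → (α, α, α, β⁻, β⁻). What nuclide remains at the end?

Po-214

Start: (A, Z) = (226, 88).
After α: (222, 86).
After α: (218, 84).
After α: (214, 82).
After β⁻: (214, 83).
After β⁻: (214, 84).
Z = 84 is polonium.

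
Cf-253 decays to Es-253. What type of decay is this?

ΔA = 253 − 253 = 0; ΔZ = 99 − 98 = +1.
A is unchanged and Z rises by 1 — a neutron has become a proton (β⁻ decay).

beta-minus decay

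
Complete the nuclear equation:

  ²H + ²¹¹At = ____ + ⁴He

Conserve mass number: 2 + 211 = A + 4, so A = 209.
Conserve atomic number: 1 + 85 = Z + 2, so Z = 84.
Z = 84 is polonium, so the species is ²⁰⁹Po.

Po-209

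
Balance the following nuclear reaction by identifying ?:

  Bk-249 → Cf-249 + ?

Conserve mass number: 249 = 249 + A, so A = 0.
Conserve atomic number: 97 = 98 + Z, so Z = -1.
A = 0 and Z = -1 is e⁻ — a beta-minus particle.

beta-minus particle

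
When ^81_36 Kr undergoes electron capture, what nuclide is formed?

Electron capture: mass number changes by +0, atomic number by -1.
A: 81 = 81; Z: 36 − 1 = 35.
Z = 35 is bromine, so the daughter is ^81_35 Br.

Br-81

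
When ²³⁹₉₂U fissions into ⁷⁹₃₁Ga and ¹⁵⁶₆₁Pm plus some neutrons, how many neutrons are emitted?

Conserve mass number: 239 = 79 + 156 + k, so k = 239 − 235 = 4.
Check atomic number: 92 = 31 + 61 + 0 = 92. ✓

4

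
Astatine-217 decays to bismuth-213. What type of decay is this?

alpha decay

ΔA = 213 − 217 = -4; ΔZ = 83 − 85 = -2.
A drops by 4 and Z drops by 2 — the signature of alpha emission.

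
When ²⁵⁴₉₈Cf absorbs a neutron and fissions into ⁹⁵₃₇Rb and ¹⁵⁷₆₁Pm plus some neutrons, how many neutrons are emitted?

3

Conserve mass number: 255 = 95 + 157 + k, so k = 255 − 252 = 3.
Check atomic number: 98 = 37 + 61 + 0 = 98. ✓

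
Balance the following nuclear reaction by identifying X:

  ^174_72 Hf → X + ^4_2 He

Conserve mass number: 174 = A + 4, so A = 170.
Conserve atomic number: 72 = Z + 2, so Z = 70.
Z = 70 is ytterbium, so the species is ^170_70 Yb.

Yb-170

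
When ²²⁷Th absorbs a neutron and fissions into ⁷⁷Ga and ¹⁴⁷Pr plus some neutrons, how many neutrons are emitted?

Conserve mass number: 228 = 77 + 147 + k, so k = 228 − 224 = 4.
Check atomic number: 90 = 31 + 59 + 0 = 90. ✓

4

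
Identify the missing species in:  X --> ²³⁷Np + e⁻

U-237

Conserve mass number: A = 237 + 0, so A = 237.
Conserve atomic number: Z = 93 − 1, so Z = 92.
Z = 92 is uranium, so the species is ²³⁷U.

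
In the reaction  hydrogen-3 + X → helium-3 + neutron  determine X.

proton

Conserve mass number: 3 + A = 3 + 1, so A = 1.
Conserve atomic number: 1 + Z = 2 + 0, so Z = 1.
A = 1 and Z = 1 is hydrogen-1 — a proton.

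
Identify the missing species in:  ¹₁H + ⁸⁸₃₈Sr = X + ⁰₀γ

Y-89

Conserve mass number: 1 + 88 = A + 0, so A = 89.
Conserve atomic number: 1 + 38 = Z + 0, so Z = 39.
Z = 39 is yttrium, so the species is ⁸⁹₃₉Y.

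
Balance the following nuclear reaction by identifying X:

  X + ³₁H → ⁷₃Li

alpha particle

Conserve mass number: A + 3 = 7, so A = 4.
Conserve atomic number: Z + 1 = 3, so Z = 2.
A = 4 and Z = 2 is ⁴₂He — an alpha particle.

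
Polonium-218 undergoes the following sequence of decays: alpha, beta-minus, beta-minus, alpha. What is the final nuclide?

Start: (A, Z) = (218, 84).
After α: (214, 82).
After β⁻: (214, 83).
After β⁻: (214, 84).
After α: (210, 82).
Z = 82 is lead.

Pb-210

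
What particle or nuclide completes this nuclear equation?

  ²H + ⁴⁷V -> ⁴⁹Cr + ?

gamma ray

Conserve mass number: 2 + 47 = 49 + A, so A = 0.
Conserve atomic number: 1 + 23 = 24 + Z, so Z = 0.
A = 0 and Z = 0 is γ — a gamma ray.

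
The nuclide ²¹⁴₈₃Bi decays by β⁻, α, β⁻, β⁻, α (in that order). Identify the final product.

Start: (A, Z) = (214, 83).
After β⁻: (214, 84).
After α: (210, 82).
After β⁻: (210, 83).
After β⁻: (210, 84).
After α: (206, 82).
Z = 82 is lead.

Pb-206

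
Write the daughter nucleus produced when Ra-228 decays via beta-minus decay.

Ac-228

Beta-minus decay: mass number changes by +0, atomic number by +1.
A: 228 = 228; Z: 88 + 1 = 89.
Z = 89 is actinium, so the daughter is Ac-228.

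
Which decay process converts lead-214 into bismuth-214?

ΔA = 214 − 214 = 0; ΔZ = 83 − 82 = +1.
A is unchanged and Z rises by 1 — a neutron has become a proton (β⁻ decay).

beta-minus decay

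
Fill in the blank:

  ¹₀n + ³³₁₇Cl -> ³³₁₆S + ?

Conserve mass number: 1 + 33 = 33 + A, so A = 1.
Conserve atomic number: 0 + 17 = 16 + Z, so Z = 1.
A = 1 and Z = 1 is ¹₁H — a proton.

proton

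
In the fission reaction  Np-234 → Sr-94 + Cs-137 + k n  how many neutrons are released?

3

Conserve mass number: 234 = 94 + 137 + k, so k = 234 − 231 = 3.
Check atomic number: 93 = 38 + 55 + 0 = 93. ✓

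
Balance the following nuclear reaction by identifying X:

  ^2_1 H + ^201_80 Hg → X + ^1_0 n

Tl-202

Conserve mass number: 2 + 201 = A + 1, so A = 202.
Conserve atomic number: 1 + 80 = Z + 0, so Z = 81.
Z = 81 is thallium, so the species is ^202_81 Tl.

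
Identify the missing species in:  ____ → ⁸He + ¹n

Conserve mass number: A = 8 + 1, so A = 9.
Conserve atomic number: Z = 2 + 0, so Z = 2.
Z = 2 is helium, so the species is ⁹He.

He-9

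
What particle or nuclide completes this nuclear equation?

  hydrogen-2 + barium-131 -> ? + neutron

Conserve mass number: 2 + 131 = A + 1, so A = 132.
Conserve atomic number: 1 + 56 = Z + 0, so Z = 57.
Z = 57 is lanthanum, so the species is lanthanum-132.

La-132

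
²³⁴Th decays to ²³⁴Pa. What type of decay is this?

ΔA = 234 − 234 = 0; ΔZ = 91 − 90 = +1.
A is unchanged and Z rises by 1 — a neutron has become a proton (β⁻ decay).

beta-minus decay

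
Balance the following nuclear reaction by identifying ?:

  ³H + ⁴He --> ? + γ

Li-7

Conserve mass number: 3 + 4 = A + 0, so A = 7.
Conserve atomic number: 1 + 2 = Z + 0, so Z = 3.
Z = 3 is lithium, so the species is ⁷Li.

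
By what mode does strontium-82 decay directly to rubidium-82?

beta-plus decay or electron capture

ΔA = 82 − 82 = 0; ΔZ = 37 − 38 = -1.
A is unchanged and Z drops by 1 — a proton has become a neutron (β⁺ emission or electron capture).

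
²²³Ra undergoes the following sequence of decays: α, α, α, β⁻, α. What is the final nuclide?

Start: (A, Z) = (223, 88).
After α: (219, 86).
After α: (215, 84).
After α: (211, 82).
After β⁻: (211, 83).
After α: (207, 81).
Z = 81 is thallium.

Tl-207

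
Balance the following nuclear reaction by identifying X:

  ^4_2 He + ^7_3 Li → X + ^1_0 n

Conserve mass number: 4 + 7 = A + 1, so A = 10.
Conserve atomic number: 2 + 3 = Z + 0, so Z = 5.
Z = 5 is boron, so the species is ^10_5 B.

B-10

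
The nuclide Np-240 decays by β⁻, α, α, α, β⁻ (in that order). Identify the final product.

Start: (A, Z) = (240, 93).
After β⁻: (240, 94).
After α: (236, 92).
After α: (232, 90).
After α: (228, 88).
After β⁻: (228, 89).
Z = 89 is actinium.

Ac-228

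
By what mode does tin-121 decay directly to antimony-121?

ΔA = 121 − 121 = 0; ΔZ = 51 − 50 = +1.
A is unchanged and Z rises by 1 — a neutron has become a proton (β⁻ decay).

beta-minus decay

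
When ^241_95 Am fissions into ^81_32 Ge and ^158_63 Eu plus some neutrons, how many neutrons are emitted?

2

Conserve mass number: 241 = 81 + 158 + k, so k = 241 − 239 = 2.
Check atomic number: 95 = 32 + 63 + 0 = 95. ✓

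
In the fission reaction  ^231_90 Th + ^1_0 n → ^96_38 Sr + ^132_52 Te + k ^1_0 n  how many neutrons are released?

Conserve mass number: 232 = 96 + 132 + k, so k = 232 − 228 = 4.
Check atomic number: 90 = 38 + 52 + 0 = 90. ✓

4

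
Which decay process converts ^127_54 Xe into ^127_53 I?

ΔA = 127 − 127 = 0; ΔZ = 53 − 54 = -1.
A is unchanged and Z drops by 1 — a proton has become a neutron (β⁺ emission or electron capture).

beta-plus decay or electron capture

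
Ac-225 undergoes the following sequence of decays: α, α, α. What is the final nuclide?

Bi-213

Start: (A, Z) = (225, 89).
After α: (221, 87).
After α: (217, 85).
After α: (213, 83).
Z = 83 is bismuth.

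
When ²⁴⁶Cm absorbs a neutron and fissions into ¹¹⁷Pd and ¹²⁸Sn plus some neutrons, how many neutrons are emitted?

Conserve mass number: 247 = 117 + 128 + k, so k = 247 − 245 = 2.
Check atomic number: 96 = 46 + 50 + 0 = 96. ✓

2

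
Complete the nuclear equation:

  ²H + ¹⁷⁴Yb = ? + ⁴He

Conserve mass number: 2 + 174 = A + 4, so A = 172.
Conserve atomic number: 1 + 70 = Z + 2, so Z = 69.
Z = 69 is thulium, so the species is ¹⁷²Tm.

Tm-172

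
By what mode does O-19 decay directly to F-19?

ΔA = 19 − 19 = 0; ΔZ = 9 − 8 = +1.
A is unchanged and Z rises by 1 — a neutron has become a proton (β⁻ decay).

beta-minus decay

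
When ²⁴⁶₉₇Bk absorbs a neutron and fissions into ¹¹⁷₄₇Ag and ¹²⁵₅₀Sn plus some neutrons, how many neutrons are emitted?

Conserve mass number: 247 = 117 + 125 + k, so k = 247 − 242 = 5.
Check atomic number: 97 = 47 + 50 + 0 = 97. ✓

5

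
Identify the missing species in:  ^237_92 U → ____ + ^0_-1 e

Conserve mass number: 237 = A + 0, so A = 237.
Conserve atomic number: 92 = Z − 1, so Z = 93.
Z = 93 is neptunium, so the species is ^237_93 Np.

Np-237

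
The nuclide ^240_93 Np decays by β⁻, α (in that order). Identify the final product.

U-236

Start: (A, Z) = (240, 93).
After β⁻: (240, 94).
After α: (236, 92).
Z = 92 is uranium.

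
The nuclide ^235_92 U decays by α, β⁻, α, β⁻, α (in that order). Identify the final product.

Ra-223

Start: (A, Z) = (235, 92).
After α: (231, 90).
After β⁻: (231, 91).
After α: (227, 89).
After β⁻: (227, 90).
After α: (223, 88).
Z = 88 is radium.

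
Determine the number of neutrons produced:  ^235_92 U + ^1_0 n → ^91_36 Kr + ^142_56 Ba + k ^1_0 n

3

Conserve mass number: 236 = 91 + 142 + k, so k = 236 − 233 = 3.
Check atomic number: 92 = 36 + 56 + 0 = 92. ✓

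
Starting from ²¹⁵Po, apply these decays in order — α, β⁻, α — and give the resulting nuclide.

Tl-207

Start: (A, Z) = (215, 84).
After α: (211, 82).
After β⁻: (211, 83).
After α: (207, 81).
Z = 81 is thallium.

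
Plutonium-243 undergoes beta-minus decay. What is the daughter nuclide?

Am-243

Beta-minus decay: mass number changes by +0, atomic number by +1.
A: 243 = 243; Z: 94 + 1 = 95.
Z = 95 is americium, so the daughter is americium-243.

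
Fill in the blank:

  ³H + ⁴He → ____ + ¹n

Conserve mass number: 3 + 4 = A + 1, so A = 6.
Conserve atomic number: 1 + 2 = Z + 0, so Z = 3.
Z = 3 is lithium, so the species is ⁶Li.

Li-6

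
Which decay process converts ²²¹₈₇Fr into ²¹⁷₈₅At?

ΔA = 217 − 221 = -4; ΔZ = 85 − 87 = -2.
A drops by 4 and Z drops by 2 — the signature of alpha emission.

alpha decay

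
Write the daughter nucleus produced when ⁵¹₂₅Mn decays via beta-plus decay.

Cr-51

Beta-plus decay: mass number changes by +0, atomic number by -1.
A: 51 = 51; Z: 25 − 1 = 24.
Z = 24 is chromium, so the daughter is ⁵¹₂₄Cr.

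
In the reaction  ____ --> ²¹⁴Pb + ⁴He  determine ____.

Po-218

Conserve mass number: A = 214 + 4, so A = 218.
Conserve atomic number: Z = 82 + 2, so Z = 84.
Z = 84 is polonium, so the species is ²¹⁸Po.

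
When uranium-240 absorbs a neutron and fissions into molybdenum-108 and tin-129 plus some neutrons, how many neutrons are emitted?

4

Conserve mass number: 241 = 108 + 129 + k, so k = 241 − 237 = 4.
Check atomic number: 92 = 42 + 50 + 0 = 92. ✓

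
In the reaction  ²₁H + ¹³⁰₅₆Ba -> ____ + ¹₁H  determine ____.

Conserve mass number: 2 + 130 = A + 1, so A = 131.
Conserve atomic number: 1 + 56 = Z + 1, so Z = 56.
Z = 56 is barium, so the species is ¹³¹₅₆Ba.

Ba-131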